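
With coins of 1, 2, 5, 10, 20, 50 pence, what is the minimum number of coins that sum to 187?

7

187 = 3×50 + 1×20 + 1×10 + 1×5 + 1×2
Total coins = 3 + 1 + 1 + 1 + 1 = 7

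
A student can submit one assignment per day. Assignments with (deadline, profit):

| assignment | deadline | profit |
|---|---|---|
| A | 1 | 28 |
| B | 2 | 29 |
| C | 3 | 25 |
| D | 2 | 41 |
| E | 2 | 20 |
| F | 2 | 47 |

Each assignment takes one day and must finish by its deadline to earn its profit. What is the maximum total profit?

113

Profit order: F=47 D=41 B=29 A=28 C=25 E=20
Assign: F→slot 2, D→slot 1, B skipped, A skipped, C→slot 3, E skipped.
Slots: [1:D] [2:F] [3:C]
Profit = 41 + 47 + 25 = 113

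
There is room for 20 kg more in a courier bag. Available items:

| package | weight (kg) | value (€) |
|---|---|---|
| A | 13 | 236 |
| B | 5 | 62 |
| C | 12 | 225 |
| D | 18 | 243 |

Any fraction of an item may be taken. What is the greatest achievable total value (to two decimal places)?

370.23

Order: C (225/12=18.75) > A (236/13=18.15) > D (243/18=13.50) > B (62/5=12.40)
Fill: take C (12 @ 225) → take 8/13 of A → 145.23; 20/20 used.
Total value = 370.23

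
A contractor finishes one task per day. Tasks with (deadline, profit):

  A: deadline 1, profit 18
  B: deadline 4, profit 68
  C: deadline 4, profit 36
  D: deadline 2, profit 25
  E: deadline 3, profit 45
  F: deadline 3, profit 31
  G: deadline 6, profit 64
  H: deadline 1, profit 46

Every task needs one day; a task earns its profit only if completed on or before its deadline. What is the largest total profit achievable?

259

Take jobs in profit order; each goes to the latest open slot no later than its deadline.
By profit: B(d4,68), G(d6,64), H(d1,46), E(d3,45), C(d4,36), F(d3,31), D(d2,25), A(d1,18)
B→slot 4; G→slot 6; H→slot 1; E→slot 3; C→slot 2; F skipped; D skipped; A skipped.
Profit = 46 + 36 + 45 + 68 + 64 = 259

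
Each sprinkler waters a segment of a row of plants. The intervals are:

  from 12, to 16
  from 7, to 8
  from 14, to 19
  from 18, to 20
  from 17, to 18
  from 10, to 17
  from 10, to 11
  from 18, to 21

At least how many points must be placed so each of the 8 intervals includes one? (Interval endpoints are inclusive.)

4

Process intervals by earliest right end; each time one isn't hit yet, stab at its right endpoint.
By right end: [7,8]  [10,11]  [12,16]  [10,17]  [17,18]  [14,19]  [18,20]  [18,21]
[7,8] uncovered → point at 8; [10,11] uncovered → point at 11; [12,16] uncovered → point at 16; [17,18] uncovered → point at 18.
Points: 8, 11, 16, 18 (4 total).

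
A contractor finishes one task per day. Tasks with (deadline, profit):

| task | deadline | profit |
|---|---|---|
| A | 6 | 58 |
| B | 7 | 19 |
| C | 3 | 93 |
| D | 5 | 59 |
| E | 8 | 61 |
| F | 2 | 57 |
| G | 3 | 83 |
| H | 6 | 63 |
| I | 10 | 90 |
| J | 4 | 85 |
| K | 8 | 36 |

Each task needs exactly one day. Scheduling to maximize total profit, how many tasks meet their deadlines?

9

By profit: C(d3,93), I(d10,90), J(d4,85), G(d3,83), H(d6,63), E(d8,61), D(d5,59), A(d6,58), F(d2,57), K(d8,36), B(d7,19)
C→slot 3; I→slot 10; J→slot 4; G→slot 2; H→slot 6; E→slot 8; D→slot 5; A→slot 1; F skipped; K→slot 7; B skipped.
9 of 11 scheduled.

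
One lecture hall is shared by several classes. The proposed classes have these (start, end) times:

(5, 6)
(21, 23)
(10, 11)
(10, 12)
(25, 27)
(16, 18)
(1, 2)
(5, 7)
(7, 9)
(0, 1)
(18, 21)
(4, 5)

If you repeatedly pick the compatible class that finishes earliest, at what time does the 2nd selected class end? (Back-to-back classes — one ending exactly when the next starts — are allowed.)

2

By end time: (0,1), (1,2), (4,5), (5,6), (5,7), (7,9), (10,11), (10,12), (16,18), (18,21), (21,23), (25,27).
Pick (0,1); next start ≥ 1 → (1,2); next start ≥ 2 → (4,5); next start ≥ 5 → (5,6); next start ≥ 6 → (7,9); next start ≥ 9 → (10,11); next start ≥ 11 → (16,18); next start ≥ 18 → (18,21); next start ≥ 21 → (21,23); next start ≥ 23 → (25,27).
Selected: (0,1) (1,2) (4,5) (5,6) (7,9) (10,11) (16,18) (18,21) (21,23) (25,27)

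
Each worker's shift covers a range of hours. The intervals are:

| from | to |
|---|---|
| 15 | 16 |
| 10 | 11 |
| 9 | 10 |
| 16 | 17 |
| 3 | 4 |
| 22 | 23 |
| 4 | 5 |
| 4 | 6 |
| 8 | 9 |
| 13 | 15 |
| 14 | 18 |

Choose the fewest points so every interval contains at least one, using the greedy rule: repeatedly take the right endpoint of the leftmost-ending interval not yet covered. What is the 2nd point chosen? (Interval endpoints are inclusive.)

Sort by right endpoint; whenever an interval is uncovered, place a point at its right end.
Sorted: [3,4] [4,5] [4,6] [8,9] [9,10] [10,11] [13,15] [15,16] [16,17] [14,18] [22,23]
{[3,4],[4,5],[4,6]} hit by 4; {[8,9],[9,10]} hit by 9; {[10,11]} hit by 11; {[13,15],[15,16]} hit by 15; {[16,17],[14,18]} hit by 17; {[22,23]} hit by 23.
Points: 4, 9, 11, 15, 17, 23 (6 total).

9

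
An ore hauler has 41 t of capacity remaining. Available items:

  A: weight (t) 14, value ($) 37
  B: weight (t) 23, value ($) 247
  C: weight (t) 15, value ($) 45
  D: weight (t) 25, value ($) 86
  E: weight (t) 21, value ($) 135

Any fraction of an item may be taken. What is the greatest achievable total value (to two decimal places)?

Order: B (247/23=10.74) > E (135/21=6.43) > D (86/25=3.44) > C (45/15=3.00) > A (37/14=2.64)
Fill: take B (23 @ 247) → take 18/21 of E → 115.71; 41/41 used.
Total value = 362.71

362.71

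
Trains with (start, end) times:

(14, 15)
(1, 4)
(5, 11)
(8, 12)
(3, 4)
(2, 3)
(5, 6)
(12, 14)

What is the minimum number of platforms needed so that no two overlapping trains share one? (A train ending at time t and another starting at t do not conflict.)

Count concurrent intervals with a sweep; the peak is the room count.
starts: [1, 2, 3, 5, 5, 8, 12, 14]
ends:   [3, 4, 4, 6, 11, 12, 14, 15]
s1→1 s2→2  — peak 2.

2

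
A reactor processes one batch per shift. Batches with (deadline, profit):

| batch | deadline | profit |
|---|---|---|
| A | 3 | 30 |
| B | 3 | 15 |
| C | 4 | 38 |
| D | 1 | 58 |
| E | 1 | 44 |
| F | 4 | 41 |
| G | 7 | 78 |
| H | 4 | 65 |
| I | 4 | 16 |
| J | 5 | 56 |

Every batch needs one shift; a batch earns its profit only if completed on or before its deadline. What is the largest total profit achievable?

336

Profit order: G=78 H=65 D=58 J=56 E=44 F=41 C=38 A=30 I=16 B=15
Assign: G→slot 7, H→slot 4, D→slot 1, J→slot 5, E skipped, F→slot 3, C→slot 2, A skipped, I skipped, B skipped.
Slots: [1:D] [2:C] [3:F] [4:H] [5:J] [7:G]
Profit = 58 + 38 + 41 + 65 + 56 + 78 = 336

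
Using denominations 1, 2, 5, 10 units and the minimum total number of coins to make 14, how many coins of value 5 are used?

0

Use the largest denomination that fits, subtract, and repeat.
14 = 1×10 + 2×2
Count of 5: 0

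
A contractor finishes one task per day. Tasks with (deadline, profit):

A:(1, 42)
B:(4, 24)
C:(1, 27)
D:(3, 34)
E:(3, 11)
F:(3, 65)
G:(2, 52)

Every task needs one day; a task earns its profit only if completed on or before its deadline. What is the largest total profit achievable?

By profit: F(d3,65), G(d2,52), A(d1,42), D(d3,34), C(d1,27), B(d4,24), E(d3,11)
F→slot 3; G→slot 2; A→slot 1; D skipped; C skipped; B→slot 4; E skipped.
Profit = 42 + 52 + 65 + 24 = 183

183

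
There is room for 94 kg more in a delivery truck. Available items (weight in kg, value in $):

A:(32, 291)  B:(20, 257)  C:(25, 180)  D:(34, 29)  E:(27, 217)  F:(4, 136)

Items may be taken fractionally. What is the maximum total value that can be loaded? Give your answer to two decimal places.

Ratios (sorted): F 34.00, B 12.85, A 9.09, E 8.04, C 7.20, D 0.85
take F (4 @ 136); take B (20 @ 257); take A (32 @ 291); take E (27 @ 217); take 11/25 of C → 79.20. Capacity used 94/94.
Total value = 980.20

980.20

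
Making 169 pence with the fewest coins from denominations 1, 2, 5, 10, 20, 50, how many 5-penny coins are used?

Use the largest denomination that fits, subtract, and repeat.
169 − 3×50→19 − 1×10→9 − 1×5→4 − 2×2→0
Count of 5: 1

1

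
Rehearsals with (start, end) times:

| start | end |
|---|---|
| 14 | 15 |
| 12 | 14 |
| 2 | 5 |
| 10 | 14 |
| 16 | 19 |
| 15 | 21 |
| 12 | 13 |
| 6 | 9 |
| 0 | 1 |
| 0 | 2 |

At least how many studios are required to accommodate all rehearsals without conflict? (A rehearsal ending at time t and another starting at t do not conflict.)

3

starts: [0, 0, 2, 6, 10, 12, 12, 14, 15, 16]
ends:   [1, 2, 5, 9, 13, 14, 14, 15, 19, 21]
s0→1 s0→2 e1→1 e2→0 s2→1 e5→0 s6→1 e9→0 s10→1 s12→2 s12→3  — peak 3.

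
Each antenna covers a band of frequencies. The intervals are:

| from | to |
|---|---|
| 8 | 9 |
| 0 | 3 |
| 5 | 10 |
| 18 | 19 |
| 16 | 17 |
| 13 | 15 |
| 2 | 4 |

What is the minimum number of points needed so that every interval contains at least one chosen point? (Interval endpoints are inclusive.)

Process intervals by earliest right end; each time one isn't hit yet, stab at its right endpoint.
By right end: [0,3]  [2,4]  [8,9]  [5,10]  [13,15]  [16,17]  [18,19]
[0,3] uncovered → point at 3; [8,9] uncovered → point at 9; [13,15] uncovered → point at 15; [16,17] uncovered → point at 17; [18,19] uncovered → point at 19.
Points: 3, 9, 15, 17, 19 (5 total).

5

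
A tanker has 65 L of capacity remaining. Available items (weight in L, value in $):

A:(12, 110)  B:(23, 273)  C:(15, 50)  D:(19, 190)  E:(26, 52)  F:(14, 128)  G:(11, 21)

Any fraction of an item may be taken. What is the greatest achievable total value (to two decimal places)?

Greedy by value/weight ratio, highest first.
Ratios (sorted): B 11.87, D 10.00, A 9.17, F 9.14, C 3.33, E 2.00, G 1.91
take B (23 @ 273); take D (19 @ 190); take A (12 @ 110); take 11/14 of F → 100.57. Capacity used 65/65.
Total value = 673.57

673.57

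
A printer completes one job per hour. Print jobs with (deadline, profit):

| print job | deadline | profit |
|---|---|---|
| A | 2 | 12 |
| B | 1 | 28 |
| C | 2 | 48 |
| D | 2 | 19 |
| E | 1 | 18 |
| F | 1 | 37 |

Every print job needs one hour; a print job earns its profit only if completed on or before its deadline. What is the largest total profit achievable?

85

Sort by profit descending; place each in the latest free slot ≤ its deadline.
Profit order: C=48 F=37 B=28 D=19 E=18 A=12
Assign: C→slot 2, F→slot 1, B skipped, D skipped, E skipped, A skipped.
Slots: [1:F] [2:C]
Profit = 37 + 48 = 85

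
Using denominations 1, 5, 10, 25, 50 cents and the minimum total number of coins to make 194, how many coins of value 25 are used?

Greedy: take as many of the largest coin as possible, then repeat with the remainder.
194 − 3×50→44 − 1×25→19 − 1×10→9 − 1×5→4 − 4×1→0
Count of 25: 1

1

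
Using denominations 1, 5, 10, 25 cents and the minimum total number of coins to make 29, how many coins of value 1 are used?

29 − 1×25→4 − 4×1→0
Count of 1: 4

4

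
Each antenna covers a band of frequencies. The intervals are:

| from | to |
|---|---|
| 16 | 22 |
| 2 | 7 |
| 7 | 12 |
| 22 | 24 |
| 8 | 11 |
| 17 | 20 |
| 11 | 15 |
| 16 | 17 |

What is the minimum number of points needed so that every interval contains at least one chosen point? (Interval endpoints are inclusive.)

4

Sorted: [2,7] [8,11] [7,12] [11,15] [16,17] [17,20] [16,22] [22,24]
{[2,7]} hit by 7; {[8,11],[7,12],[11,15]} hit by 11; {[16,17],[17,20],[16,22]} hit by 17; {[22,24]} hit by 24.
Points: 7, 11, 17, 24 (4 total).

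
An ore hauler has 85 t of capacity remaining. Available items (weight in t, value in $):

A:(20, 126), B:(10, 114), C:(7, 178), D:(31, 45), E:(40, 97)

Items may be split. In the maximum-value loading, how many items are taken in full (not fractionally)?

Order: C (178/7=25.43) > B (114/10=11.40) > A (126/20=6.30) > E (97/40=2.42) > D (45/31=1.45)
Fill: take C (7 @ 178) → take B (10 @ 114) → take A (20 @ 126) → take E (40 @ 97) → take 8/31 of D → 11.61; 85/85 used.
4 item(s) taken whole; one partial (take 8/31 of D).

4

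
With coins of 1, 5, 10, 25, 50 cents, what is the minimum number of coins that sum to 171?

6

Greedy: take as many of the largest coin as possible, then repeat with the remainder.
171 − 3×50→21 − 2×10→1 − 1×1→0
Total coins = 3 + 2 + 1 = 6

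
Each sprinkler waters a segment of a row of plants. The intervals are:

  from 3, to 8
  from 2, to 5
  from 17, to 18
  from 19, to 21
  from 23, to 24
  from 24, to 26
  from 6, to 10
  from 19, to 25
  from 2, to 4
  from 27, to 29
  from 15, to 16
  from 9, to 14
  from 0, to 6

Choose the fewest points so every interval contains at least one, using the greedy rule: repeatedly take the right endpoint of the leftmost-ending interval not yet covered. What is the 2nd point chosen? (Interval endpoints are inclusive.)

10

Process intervals by earliest right end; each time one isn't hit yet, stab at its right endpoint.
By right end: [2,4]  [2,5]  [0,6]  [3,8]  [6,10]  [9,14]  [15,16]  [17,18]  [19,21]  [23,24]  [19,25]  [24,26]  [27,29]
[2,4] uncovered → point at 4; [6,10] uncovered → point at 10; [15,16] uncovered → point at 16; [17,18] uncovered → point at 18; [19,21] uncovered → point at 21; [23,24] uncovered → point at 24; [27,29] uncovered → point at 29.
Points: 4, 10, 16, 18, 21, 24, 29 (7 total).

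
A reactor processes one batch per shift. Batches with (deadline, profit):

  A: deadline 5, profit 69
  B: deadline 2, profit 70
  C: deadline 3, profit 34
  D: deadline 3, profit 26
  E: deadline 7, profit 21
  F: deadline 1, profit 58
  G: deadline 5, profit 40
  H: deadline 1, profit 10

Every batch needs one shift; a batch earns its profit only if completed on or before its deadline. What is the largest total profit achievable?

292

By profit: B(d2,70), A(d5,69), F(d1,58), G(d5,40), C(d3,34), D(d3,26), E(d7,21), H(d1,10)
B→slot 2; A→slot 5; F→slot 1; G→slot 4; C→slot 3; D skipped; E→slot 7; H skipped.
Profit = 58 + 70 + 34 + 40 + 69 + 21 = 292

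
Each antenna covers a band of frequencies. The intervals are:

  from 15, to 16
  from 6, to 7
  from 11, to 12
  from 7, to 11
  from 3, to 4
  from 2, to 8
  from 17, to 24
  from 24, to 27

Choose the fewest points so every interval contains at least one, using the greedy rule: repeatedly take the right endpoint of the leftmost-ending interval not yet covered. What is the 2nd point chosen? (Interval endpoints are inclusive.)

By right end: [3,4]  [6,7]  [2,8]  [7,11]  [11,12]  [15,16]  [17,24]  [24,27]
[3,4] uncovered → point at 4; [6,7] uncovered → point at 7; [11,12] uncovered → point at 12; [15,16] uncovered → point at 16; [17,24] uncovered → point at 24.
Points: 4, 7, 12, 16, 24 (5 total).

7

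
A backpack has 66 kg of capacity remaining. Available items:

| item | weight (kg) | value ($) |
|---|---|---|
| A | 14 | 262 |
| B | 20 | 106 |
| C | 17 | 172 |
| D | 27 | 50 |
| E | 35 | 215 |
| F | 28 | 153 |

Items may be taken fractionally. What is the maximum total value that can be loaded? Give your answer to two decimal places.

Sort by value per unit weight and fill in that order.
Order: A (262/14=18.71) > C (172/17=10.12) > E (215/35=6.14) > F (153/28=5.46) > B (106/20=5.30) > D (50/27=1.85)
Fill: take A (14 @ 262) → take C (17 @ 172) → take E (35 @ 215); 66/66 used.
Total value = 649.00

649.00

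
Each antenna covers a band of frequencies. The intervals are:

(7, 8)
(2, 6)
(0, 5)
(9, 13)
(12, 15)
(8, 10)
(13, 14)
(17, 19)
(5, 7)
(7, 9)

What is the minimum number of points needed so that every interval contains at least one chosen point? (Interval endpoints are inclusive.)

4

By right end: [0,5]  [2,6]  [5,7]  [7,8]  [7,9]  [8,10]  [9,13]  [13,14]  [12,15]  [17,19]
[0,5] uncovered → point at 5; [7,8] uncovered → point at 8; [9,13] uncovered → point at 13; [17,19] uncovered → point at 19.
Points: 5, 8, 13, 19 (4 total).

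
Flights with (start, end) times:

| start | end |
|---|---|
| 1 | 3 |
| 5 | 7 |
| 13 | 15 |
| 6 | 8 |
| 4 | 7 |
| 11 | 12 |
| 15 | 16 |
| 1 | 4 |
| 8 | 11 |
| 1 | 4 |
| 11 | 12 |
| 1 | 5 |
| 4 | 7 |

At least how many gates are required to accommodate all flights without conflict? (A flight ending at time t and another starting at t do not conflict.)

starts: [1, 1, 1, 1, 4, 4, 5, 6, 8, 11, 11, 13, 15]
ends:   [3, 4, 4, 5, 7, 7, 7, 8, 11, 12, 12, 15, 16]
s1→1 s1→2 s1→3 s1→4  — peak 4.

4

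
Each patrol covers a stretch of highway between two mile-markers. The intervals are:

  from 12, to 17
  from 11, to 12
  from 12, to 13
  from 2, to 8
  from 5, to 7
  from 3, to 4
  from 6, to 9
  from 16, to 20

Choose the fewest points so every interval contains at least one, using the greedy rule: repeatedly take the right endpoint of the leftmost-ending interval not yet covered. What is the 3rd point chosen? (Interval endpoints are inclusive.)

12

Sort by right endpoint; whenever an interval is uncovered, place a point at its right end.
Sorted: [3,4] [5,7] [2,8] [6,9] [11,12] [12,13] [12,17] [16,20]
{[3,4]} hit by 4; {[5,7],[2,8],[6,9]} hit by 7; {[11,12],[12,13],[12,17]} hit by 12; {[16,20]} hit by 20.
Points: 4, 7, 12, 20 (4 total).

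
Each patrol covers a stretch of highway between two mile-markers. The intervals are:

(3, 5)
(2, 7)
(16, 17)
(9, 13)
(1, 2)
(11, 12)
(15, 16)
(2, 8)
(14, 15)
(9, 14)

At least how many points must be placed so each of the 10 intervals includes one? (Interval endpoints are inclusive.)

Sort by right endpoint; whenever an interval is uncovered, place a point at its right end.
By right end: [1,2]  [3,5]  [2,7]  [2,8]  [11,12]  [9,13]  [9,14]  [14,15]  [15,16]  [16,17]
[1,2] uncovered → point at 2; [3,5] uncovered → point at 5; [11,12] uncovered → point at 12; [14,15] uncovered → point at 15; [16,17] uncovered → point at 17.
Points: 2, 5, 12, 15, 17 (5 total).

5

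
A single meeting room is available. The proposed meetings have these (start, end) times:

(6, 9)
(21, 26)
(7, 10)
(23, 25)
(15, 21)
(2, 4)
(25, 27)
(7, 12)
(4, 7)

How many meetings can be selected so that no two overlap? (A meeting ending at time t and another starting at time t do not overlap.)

Sort by end time and greedily take each interval whose start is ≥ the last chosen end.
By end time: (2,4), (4,7), (6,9), (7,10), (7,12), (15,21), (23,25), (21,26), (25,27).
Pick (2,4); next start ≥ 4 → (4,7); next start ≥ 7 → (7,10); next start ≥ 10 → (15,21); next start ≥ 21 → (23,25); next start ≥ 25 → (25,27).
Selected 6 meetings.

6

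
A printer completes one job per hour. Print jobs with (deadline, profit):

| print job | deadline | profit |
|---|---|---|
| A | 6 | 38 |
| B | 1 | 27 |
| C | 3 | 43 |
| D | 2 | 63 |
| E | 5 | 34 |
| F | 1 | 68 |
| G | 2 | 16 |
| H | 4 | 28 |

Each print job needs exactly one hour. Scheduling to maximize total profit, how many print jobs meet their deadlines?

Take jobs in profit order; each goes to the latest open slot no later than its deadline.
By profit: F(d1,68), D(d2,63), C(d3,43), A(d6,38), E(d5,34), H(d4,28), B(d1,27), G(d2,16)
F→slot 1; D→slot 2; C→slot 3; A→slot 6; E→slot 5; H→slot 4; B skipped; G skipped.
6 of 8 scheduled.

6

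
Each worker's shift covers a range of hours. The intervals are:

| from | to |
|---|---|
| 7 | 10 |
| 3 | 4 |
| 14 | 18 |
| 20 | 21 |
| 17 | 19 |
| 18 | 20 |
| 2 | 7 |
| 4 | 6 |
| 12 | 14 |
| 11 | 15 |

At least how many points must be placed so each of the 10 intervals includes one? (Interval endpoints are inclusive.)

5

By right end: [3,4]  [4,6]  [2,7]  [7,10]  [12,14]  [11,15]  [14,18]  [17,19]  [18,20]  [20,21]
[3,4] uncovered → point at 4; [7,10] uncovered → point at 10; [12,14] uncovered → point at 14; [17,19] uncovered → point at 19; [20,21] uncovered → point at 21.
Points: 4, 10, 14, 19, 21 (5 total).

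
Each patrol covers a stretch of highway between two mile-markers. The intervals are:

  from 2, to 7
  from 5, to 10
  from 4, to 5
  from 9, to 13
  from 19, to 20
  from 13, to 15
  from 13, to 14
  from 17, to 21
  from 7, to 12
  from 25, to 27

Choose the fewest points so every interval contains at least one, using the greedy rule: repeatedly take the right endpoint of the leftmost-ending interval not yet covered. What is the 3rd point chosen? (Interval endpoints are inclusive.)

14

Process intervals by earliest right end; each time one isn't hit yet, stab at its right endpoint.
By right end: [4,5]  [2,7]  [5,10]  [7,12]  [9,13]  [13,14]  [13,15]  [19,20]  [17,21]  [25,27]
[4,5] uncovered → point at 5; [7,12] uncovered → point at 12; [13,14] uncovered → point at 14; [19,20] uncovered → point at 20; [25,27] uncovered → point at 27.
Points: 5, 12, 14, 20, 27 (5 total).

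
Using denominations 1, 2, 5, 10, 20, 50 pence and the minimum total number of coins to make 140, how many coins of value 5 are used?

140 = 2×50 + 2×20
Count of 5: 0

0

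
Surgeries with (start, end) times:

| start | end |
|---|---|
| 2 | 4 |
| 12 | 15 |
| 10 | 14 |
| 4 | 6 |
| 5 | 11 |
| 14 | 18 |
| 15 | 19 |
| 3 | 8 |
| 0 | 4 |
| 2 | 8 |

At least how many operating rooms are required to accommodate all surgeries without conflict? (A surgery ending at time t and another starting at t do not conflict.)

4

Events (time:±→running): 0:+→1 2:+→2 2:+→3 3:+→4 … peak 4.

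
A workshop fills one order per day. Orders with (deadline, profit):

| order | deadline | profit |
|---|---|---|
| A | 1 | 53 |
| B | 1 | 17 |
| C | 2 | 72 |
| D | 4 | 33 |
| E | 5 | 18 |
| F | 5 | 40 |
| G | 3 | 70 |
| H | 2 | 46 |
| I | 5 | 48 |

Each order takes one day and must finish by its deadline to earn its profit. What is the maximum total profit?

283

By profit: C(d2,72), G(d3,70), A(d1,53), I(d5,48), H(d2,46), F(d5,40), D(d4,33), E(d5,18), B(d1,17)
C→slot 2; G→slot 3; A→slot 1; I→slot 5; H skipped; F→slot 4; D skipped; E skipped; B skipped.
Profit = 53 + 72 + 70 + 40 + 48 = 283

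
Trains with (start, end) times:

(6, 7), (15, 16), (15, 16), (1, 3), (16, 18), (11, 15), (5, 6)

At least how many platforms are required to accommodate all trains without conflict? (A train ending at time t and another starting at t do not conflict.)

2

The answer is the maximum number of intervals overlapping at any instant.
starts: [1, 5, 6, 11, 15, 15, 16]
ends:   [3, 6, 7, 15, 16, 16, 18]
s1→1 e3→0 s5→1 e6→0 s6→1 e7→0 s11→1 e15→0 s15→1 s15→2  — peak 2.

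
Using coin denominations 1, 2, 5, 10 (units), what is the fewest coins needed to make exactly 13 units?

Use the largest denomination that fits, subtract, and repeat.
13 = 1×10 + 1×2 + 1×1
Total coins = 1 + 1 + 1 = 3

3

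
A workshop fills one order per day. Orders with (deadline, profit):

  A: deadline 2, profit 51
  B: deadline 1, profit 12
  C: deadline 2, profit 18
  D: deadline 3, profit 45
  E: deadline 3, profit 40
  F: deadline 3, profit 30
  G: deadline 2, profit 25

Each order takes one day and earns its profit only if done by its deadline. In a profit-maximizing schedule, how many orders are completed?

Profit order: A=51 D=45 E=40 F=30 G=25 C=18 B=12
Assign: A→slot 2, D→slot 3, E→slot 1, F skipped, G skipped, C skipped, B skipped.
Slots: [1:E] [2:A] [3:D]
3 of 7 scheduled.

3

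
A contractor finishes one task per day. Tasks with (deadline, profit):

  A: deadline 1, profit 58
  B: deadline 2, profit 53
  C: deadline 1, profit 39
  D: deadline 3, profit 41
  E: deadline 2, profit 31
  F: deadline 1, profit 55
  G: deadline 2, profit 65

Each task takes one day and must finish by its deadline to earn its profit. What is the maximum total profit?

By profit: G(d2,65), A(d1,58), F(d1,55), B(d2,53), D(d3,41), C(d1,39), E(d2,31)
G→slot 2; A→slot 1; F skipped; B skipped; D→slot 3; C skipped; E skipped.
Profit = 58 + 65 + 41 = 164

164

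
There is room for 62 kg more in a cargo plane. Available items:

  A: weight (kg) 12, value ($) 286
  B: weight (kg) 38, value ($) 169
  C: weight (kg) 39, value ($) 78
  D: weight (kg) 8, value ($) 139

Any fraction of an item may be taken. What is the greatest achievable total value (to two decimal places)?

602.00

Sort by value per unit weight and fill in that order.
Ratios (sorted): A 23.83, D 17.38, B 4.45, C 2.00
take A (12 @ 286); take D (8 @ 139); take B (38 @ 169); take 4/39 of C → 8.00. Capacity used 62/62.
Total value = 602.00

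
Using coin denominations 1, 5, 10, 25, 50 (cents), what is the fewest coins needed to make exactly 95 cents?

4

95 = 1×50 + 1×25 + 2×10
Total coins = 1 + 1 + 2 = 4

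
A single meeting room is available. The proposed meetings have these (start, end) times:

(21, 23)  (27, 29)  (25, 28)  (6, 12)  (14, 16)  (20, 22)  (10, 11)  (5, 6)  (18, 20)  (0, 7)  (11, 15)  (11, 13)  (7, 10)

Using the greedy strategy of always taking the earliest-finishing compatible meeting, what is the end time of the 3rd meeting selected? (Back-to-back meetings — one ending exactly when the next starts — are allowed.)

11

Sorted by end: (5,6)  (0,7)  (7,10)  (10,11)  (6,12)  (11,13)  (11,15)  (14,16)  (18,20)  (20,22)  (21,23)  (25,28)  (27,29)
take (5,6); take (7,10); take (10,11); skip (6,12); take (11,13); take (14,16); take (18,20); take (20,22); take (25,28); skip (27,29).
Selected: (5,6) (7,10) (10,11) (11,13) (14,16) (18,20) (20,22) (25,28)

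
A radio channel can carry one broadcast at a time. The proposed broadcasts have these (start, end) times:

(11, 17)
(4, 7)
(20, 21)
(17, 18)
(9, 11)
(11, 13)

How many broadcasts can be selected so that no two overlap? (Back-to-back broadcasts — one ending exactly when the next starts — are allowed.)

5

Sort by end time and greedily take each interval whose start is ≥ the last chosen end.
Sorted by end: (4,7)  (9,11)  (11,13)  (11,17)  (17,18)  (20,21)
take (4,7); take (9,11); take (11,13); take (17,18); take (20,21).
Selected 5 broadcasts.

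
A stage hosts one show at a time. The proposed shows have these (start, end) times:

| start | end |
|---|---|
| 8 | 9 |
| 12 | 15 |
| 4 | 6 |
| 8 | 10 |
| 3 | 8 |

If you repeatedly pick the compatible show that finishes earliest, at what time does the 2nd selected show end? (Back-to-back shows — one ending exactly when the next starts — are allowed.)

By end time: (4,6), (3,8), (8,9), (8,10), (12,15).
Pick (4,6); next start ≥ 6 → (8,9); next start ≥ 9 → (12,15).
Selected: (4,6) (8,9) (12,15)

9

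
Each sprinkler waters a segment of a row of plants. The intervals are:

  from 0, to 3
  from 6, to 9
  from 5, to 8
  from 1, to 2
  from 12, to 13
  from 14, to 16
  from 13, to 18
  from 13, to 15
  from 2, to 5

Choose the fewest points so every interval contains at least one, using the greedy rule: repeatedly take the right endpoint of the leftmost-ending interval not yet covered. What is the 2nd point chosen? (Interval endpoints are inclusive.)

Sorted: [1,2] [0,3] [2,5] [5,8] [6,9] [12,13] [13,15] [14,16] [13,18]
{[1,2],[0,3],[2,5]} hit by 2; {[5,8],[6,9]} hit by 8; {[12,13],[13,15]} hit by 13; {[14,16],[13,18]} hit by 16.
Points: 2, 8, 13, 16 (4 total).

8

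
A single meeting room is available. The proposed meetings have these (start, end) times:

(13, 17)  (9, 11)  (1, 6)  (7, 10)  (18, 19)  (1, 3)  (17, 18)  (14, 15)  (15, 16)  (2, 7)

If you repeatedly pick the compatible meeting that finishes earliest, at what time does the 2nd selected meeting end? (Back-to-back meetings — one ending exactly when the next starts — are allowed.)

10

Sort by end time and greedily take each interval whose start is ≥ the last chosen end.
Sorted by end: (1,3)  (1,6)  (2,7)  (7,10)  (9,11)  (14,15)  (15,16)  (13,17)  (17,18)  (18,19)
take (1,3); skip (1,6); take (7,10); skip (9,11); take (14,15); take (15,16); take (17,18); take (18,19).
Selected: (1,3) (7,10) (14,15) (15,16) (17,18) (18,19)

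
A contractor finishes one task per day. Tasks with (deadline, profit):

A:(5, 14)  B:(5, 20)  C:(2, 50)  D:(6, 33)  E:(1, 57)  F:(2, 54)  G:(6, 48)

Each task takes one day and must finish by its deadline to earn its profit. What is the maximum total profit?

Sort by profit descending; place each in the latest free slot ≤ its deadline.
By profit: E(d1,57), F(d2,54), C(d2,50), G(d6,48), D(d6,33), B(d5,20), A(d5,14)
E→slot 1; F→slot 2; C skipped; G→slot 6; D→slot 5; B→slot 4; A→slot 3.
Profit = 57 + 54 + 14 + 20 + 33 + 48 = 226

226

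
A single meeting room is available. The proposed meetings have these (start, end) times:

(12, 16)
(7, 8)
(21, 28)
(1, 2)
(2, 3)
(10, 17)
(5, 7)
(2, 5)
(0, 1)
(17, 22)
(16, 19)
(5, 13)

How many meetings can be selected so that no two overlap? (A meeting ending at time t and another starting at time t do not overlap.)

8

Greedy by earliest finish: after sorting by end time, pick each interval compatible with the last pick.
By end time: (0,1), (1,2), (2,3), (2,5), (5,7), (7,8), (5,13), (12,16), (10,17), (16,19), (17,22), (21,28).
Pick (0,1); next start ≥ 1 → (1,2); next start ≥ 2 → (2,3); next start ≥ 3 → (5,7); next start ≥ 7 → (7,8); next start ≥ 8 → (12,16); next start ≥ 16 → (16,19); next start ≥ 19 → (21,28).
Selected 8 meetings.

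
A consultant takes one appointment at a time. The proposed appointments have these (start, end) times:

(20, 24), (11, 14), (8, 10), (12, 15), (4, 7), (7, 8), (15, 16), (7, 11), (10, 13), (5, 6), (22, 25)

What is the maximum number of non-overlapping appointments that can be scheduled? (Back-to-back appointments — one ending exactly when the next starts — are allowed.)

Sorted by end: (5,6)  (4,7)  (7,8)  (8,10)  (7,11)  (10,13)  (11,14)  (12,15)  (15,16)  (20,24)  (22,25)
take (5,6); take (7,8); take (8,10); take (10,13); skip (12,15); take (15,16); take (20,24); skip (22,25).
Selected 6 appointments.

6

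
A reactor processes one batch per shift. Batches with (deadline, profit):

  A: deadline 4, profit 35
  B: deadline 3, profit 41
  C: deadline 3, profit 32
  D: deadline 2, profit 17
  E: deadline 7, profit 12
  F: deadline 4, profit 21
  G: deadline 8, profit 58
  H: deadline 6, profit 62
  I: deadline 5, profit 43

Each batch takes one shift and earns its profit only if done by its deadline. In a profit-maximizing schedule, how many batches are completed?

Take jobs in profit order; each goes to the latest open slot no later than its deadline.
By profit: H(d6,62), G(d8,58), I(d5,43), B(d3,41), A(d4,35), C(d3,32), F(d4,21), D(d2,17), E(d7,12)
H→slot 6; G→slot 8; I→slot 5; B→slot 3; A→slot 4; C→slot 2; F→slot 1; D skipped; E→slot 7.
8 of 9 scheduled.

8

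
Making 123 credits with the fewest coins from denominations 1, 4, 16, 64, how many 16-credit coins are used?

Use the largest denomination that fits, subtract, and repeat.
123 = 1×64 + 3×16 + 2×4 + 3×1
Count of 16: 3

3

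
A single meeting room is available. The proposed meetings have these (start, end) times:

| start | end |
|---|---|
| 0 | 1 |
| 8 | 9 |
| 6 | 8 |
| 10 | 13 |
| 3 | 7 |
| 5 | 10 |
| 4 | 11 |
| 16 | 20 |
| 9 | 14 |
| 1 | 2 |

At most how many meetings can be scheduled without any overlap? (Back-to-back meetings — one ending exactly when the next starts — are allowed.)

By end time: (0,1), (1,2), (3,7), (6,8), (8,9), (5,10), (4,11), (10,13), (9,14), (16,20).
Pick (0,1); next start ≥ 1 → (1,2); next start ≥ 2 → (3,7); next start ≥ 7 → (8,9); next start ≥ 9 → (10,13); next start ≥ 13 → (16,20).
Selected 6 meetings.

6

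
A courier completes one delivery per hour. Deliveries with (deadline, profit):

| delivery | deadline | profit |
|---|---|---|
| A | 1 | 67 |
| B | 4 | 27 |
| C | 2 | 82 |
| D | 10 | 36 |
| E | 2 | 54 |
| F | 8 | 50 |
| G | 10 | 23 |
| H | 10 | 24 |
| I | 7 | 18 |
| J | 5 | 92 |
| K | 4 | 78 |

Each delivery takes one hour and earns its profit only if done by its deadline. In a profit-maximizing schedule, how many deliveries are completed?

Sort by profit descending; place each in the latest free slot ≤ its deadline.
By profit: J(d5,92), C(d2,82), K(d4,78), A(d1,67), E(d2,54), F(d8,50), D(d10,36), B(d4,27), H(d10,24), G(d10,23), I(d7,18)
J→slot 5; C→slot 2; K→slot 4; A→slot 1; E skipped; F→slot 8; D→slot 10; B→slot 3; H→slot 9; G→slot 7; I→slot 6.
10 of 11 scheduled.

10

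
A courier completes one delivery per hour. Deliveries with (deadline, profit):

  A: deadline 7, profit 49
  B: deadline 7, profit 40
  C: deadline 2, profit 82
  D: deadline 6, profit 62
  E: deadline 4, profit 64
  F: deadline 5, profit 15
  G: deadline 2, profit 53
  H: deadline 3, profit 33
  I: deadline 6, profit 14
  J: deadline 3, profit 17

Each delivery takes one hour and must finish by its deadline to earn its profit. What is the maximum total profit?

383

Sort by profit descending; place each in the latest free slot ≤ its deadline.
By profit: C(d2,82), E(d4,64), D(d6,62), G(d2,53), A(d7,49), B(d7,40), H(d3,33), J(d3,17), F(d5,15), I(d6,14)
C→slot 2; E→slot 4; D→slot 6; G→slot 1; A→slot 7; B→slot 5; H→slot 3; J skipped; F skipped; I skipped.
Profit = 53 + 82 + 33 + 64 + 40 + 62 + 49 = 383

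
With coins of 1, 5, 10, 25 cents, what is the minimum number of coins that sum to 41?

4

41 = 1×25 + 1×10 + 1×5 + 1×1
Total coins = 1 + 1 + 1 + 1 = 4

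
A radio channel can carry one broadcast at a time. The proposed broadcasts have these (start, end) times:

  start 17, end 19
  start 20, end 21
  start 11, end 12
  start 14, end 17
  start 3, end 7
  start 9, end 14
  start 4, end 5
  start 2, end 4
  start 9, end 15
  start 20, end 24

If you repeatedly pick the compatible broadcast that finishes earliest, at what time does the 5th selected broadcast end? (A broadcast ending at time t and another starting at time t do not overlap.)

By end time: (2,4), (4,5), (3,7), (11,12), (9,14), (9,15), (14,17), (17,19), (20,21), (20,24).
Pick (2,4); next start ≥ 4 → (4,5); next start ≥ 5 → (11,12); next start ≥ 12 → (14,17); next start ≥ 17 → (17,19); next start ≥ 19 → (20,21).
Selected: (2,4) (4,5) (11,12) (14,17) (17,19) (20,21)

19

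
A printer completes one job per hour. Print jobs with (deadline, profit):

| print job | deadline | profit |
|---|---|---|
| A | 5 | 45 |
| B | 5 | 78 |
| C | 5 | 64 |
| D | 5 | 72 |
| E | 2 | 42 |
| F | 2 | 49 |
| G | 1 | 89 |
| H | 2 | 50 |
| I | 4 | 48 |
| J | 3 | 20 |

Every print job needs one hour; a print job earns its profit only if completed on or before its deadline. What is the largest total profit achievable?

353

Take jobs in profit order; each goes to the latest open slot no later than its deadline.
Profit order: G=89 B=78 D=72 C=64 H=50 F=49 I=48 A=45 E=42 J=20
Assign: G→slot 1, B→slot 5, D→slot 4, C→slot 3, H→slot 2, F skipped, I skipped, A skipped, E skipped, J skipped.
Slots: [1:G] [2:H] [3:C] [4:D] [5:B]
Profit = 89 + 50 + 64 + 72 + 78 = 353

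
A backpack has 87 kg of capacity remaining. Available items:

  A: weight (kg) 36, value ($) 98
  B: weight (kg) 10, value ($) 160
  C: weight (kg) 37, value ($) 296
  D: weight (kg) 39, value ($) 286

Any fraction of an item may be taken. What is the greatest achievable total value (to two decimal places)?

Sort by value per unit weight and fill in that order.
Order: B (160/10=16.00) > C (296/37=8.00) > D (286/39=7.33) > A (98/36=2.72)
Fill: take B (10 @ 160) → take C (37 @ 296) → take D (39 @ 286) → take 1/36 of A → 2.72; 87/87 used.
Total value = 744.72

744.72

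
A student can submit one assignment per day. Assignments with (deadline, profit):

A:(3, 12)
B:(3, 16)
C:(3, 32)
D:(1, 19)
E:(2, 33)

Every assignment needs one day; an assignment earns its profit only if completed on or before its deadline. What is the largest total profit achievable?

Take jobs in profit order; each goes to the latest open slot no later than its deadline.
By profit: E(d2,33), C(d3,32), D(d1,19), B(d3,16), A(d3,12)
E→slot 2; C→slot 3; D→slot 1; B skipped; A skipped.
Profit = 19 + 33 + 32 = 84

84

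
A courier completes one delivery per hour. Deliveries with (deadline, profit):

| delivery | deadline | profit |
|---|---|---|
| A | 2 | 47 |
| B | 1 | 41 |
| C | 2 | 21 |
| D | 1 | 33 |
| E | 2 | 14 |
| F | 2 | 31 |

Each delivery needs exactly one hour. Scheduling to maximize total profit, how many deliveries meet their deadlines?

2

Sort by profit descending; place each in the latest free slot ≤ its deadline.
By profit: A(d2,47), B(d1,41), D(d1,33), F(d2,31), C(d2,21), E(d2,14)
A→slot 2; B→slot 1; D skipped; F skipped; C skipped; E skipped.
2 of 6 scheduled.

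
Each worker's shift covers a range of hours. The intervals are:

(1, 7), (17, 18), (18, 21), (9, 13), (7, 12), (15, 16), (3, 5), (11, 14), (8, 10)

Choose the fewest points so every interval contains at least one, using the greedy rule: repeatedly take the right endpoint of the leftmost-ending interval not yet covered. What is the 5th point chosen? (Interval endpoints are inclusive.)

18

Sort by right endpoint; whenever an interval is uncovered, place a point at its right end.
Sorted: [3,5] [1,7] [8,10] [7,12] [9,13] [11,14] [15,16] [17,18] [18,21]
{[3,5],[1,7]} hit by 5; {[8,10],[7,12],[9,13]} hit by 10; {[11,14]} hit by 14; {[15,16]} hit by 16; {[17,18],[18,21]} hit by 18.
Points: 5, 10, 14, 16, 18 (5 total).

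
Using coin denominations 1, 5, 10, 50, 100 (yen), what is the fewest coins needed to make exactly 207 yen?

5

207 = 2×100 + 1×5 + 2×1
Total coins = 2 + 1 + 2 = 5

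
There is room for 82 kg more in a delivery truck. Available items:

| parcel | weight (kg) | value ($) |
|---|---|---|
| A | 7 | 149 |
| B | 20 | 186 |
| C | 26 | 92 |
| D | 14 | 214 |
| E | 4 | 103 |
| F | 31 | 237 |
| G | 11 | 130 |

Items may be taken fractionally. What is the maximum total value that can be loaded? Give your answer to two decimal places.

Sort by value per unit weight and fill in that order.
Order: E (103/4=25.75) > A (149/7=21.29) > D (214/14=15.29) > G (130/11=11.82) > B (186/20=9.30) > F (237/31=7.65) > C (92/26=3.54)
Fill: take E (4 @ 103) → take A (7 @ 149) → take D (14 @ 214) → take G (11 @ 130) → take B (20 @ 186) → take 26/31 of F → 198.77; 82/82 used.
Total value = 980.77

980.77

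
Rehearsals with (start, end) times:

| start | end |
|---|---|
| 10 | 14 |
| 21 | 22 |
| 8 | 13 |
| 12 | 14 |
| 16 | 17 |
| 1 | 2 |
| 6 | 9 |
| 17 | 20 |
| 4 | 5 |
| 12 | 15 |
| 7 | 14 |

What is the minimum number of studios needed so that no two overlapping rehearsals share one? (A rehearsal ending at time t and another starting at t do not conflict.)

5

Events (time:±→running): 1:+→1 2:-→0 4:+→1 5:-→0 6:+→1 7:+→2 8:+→3 9:-→2 10:+→3 12:+→4 12:+→5 … peak 5.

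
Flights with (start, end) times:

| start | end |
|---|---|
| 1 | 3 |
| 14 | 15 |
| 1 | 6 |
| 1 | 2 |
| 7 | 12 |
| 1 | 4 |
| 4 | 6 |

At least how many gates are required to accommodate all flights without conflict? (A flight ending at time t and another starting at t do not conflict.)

4

The answer is the maximum number of intervals overlapping at any instant.
starts: [1, 1, 1, 1, 4, 7, 14]
ends:   [2, 3, 4, 6, 6, 12, 15]
s1→1 s1→2 s1→3 s1→4  — peak 4.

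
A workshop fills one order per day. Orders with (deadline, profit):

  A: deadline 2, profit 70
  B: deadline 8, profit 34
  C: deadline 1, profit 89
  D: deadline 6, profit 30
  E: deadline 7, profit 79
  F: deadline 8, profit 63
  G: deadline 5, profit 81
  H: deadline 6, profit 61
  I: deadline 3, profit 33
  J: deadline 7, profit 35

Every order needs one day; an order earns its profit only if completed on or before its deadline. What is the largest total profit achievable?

512

Take jobs in profit order; each goes to the latest open slot no later than its deadline.
By profit: C(d1,89), G(d5,81), E(d7,79), A(d2,70), F(d8,63), H(d6,61), J(d7,35), B(d8,34), I(d3,33), D(d6,30)
C→slot 1; G→slot 5; E→slot 7; A→slot 2; F→slot 8; H→slot 6; J→slot 4; B→slot 3; I skipped; D skipped.
Profit = 89 + 70 + 34 + 35 + 81 + 61 + 79 + 63 = 512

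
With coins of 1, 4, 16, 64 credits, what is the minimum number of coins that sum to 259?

7

Use the largest denomination that fits, subtract, and repeat.
259 = 4×64 + 3×1
Total coins = 4 + 3 = 7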